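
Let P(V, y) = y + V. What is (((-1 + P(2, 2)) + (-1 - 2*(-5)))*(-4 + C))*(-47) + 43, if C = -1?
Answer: 2863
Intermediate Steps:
P(V, y) = V + y
(((-1 + P(2, 2)) + (-1 - 2*(-5)))*(-4 + C))*(-47) + 43 = (((-1 + (2 + 2)) + (-1 - 2*(-5)))*(-4 - 1))*(-47) + 43 = (((-1 + 4) + (-1 + 10))*(-5))*(-47) + 43 = ((3 + 9)*(-5))*(-47) + 43 = (12*(-5))*(-47) + 43 = -60*(-47) + 43 = 2820 + 43 = 2863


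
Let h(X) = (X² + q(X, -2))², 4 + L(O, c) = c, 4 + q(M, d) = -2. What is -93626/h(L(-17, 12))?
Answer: -46813/1682 ≈ -27.832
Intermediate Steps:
q(M, d) = -6 (q(M, d) = -4 - 2 = -6)
L(O, c) = -4 + c
h(X) = (-6 + X²)² (h(X) = (X² - 6)² = (-6 + X²)²)
-93626/h(L(-17, 12)) = -93626/(-6 + (-4 + 12)²)² = -93626/(-6 + 8²)² = -93626/(-6 + 64)² = -93626/(58²) = -93626/3364 = -93626*1/3364 = -46813/1682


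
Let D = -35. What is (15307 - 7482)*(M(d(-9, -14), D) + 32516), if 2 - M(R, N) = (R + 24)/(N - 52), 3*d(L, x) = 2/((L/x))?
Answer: 597716208850/2349 ≈ 2.5446e+8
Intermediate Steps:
d(L, x) = 2*x/(3*L) (d(L, x) = (2/((L/x)))/3 = (2*(x/L))/3 = (2*x/L)/3 = 2*x/(3*L))
M(R, N) = 2 - (24 + R)/(-52 + N) (M(R, N) = 2 - (R + 24)/(N - 52) = 2 - (24 + R)/(-52 + N))
(15307 - 7482)*(M(d(-9, -14), D) + 32516) = (15307 - 7482)*((-128 - 2*(-14)/(3*(-9)) + 2*(-35))/(-52 - 35) + 32516) = 7825*((-128 - 2*(-14)*(-1)/(3*9) - 70)/(-87) + 32516) = 7825*(-(-128 - 1*28/27 - 70)/87 + 32516) = 7825*(-(-128 - 28/27 - 70)/87 + 32516) = 7825*(-1/87*(-5374/27) + 32516) = 7825*(5374/2349 + 32516) = 7825*(76385458/2349) = 597716208850/2349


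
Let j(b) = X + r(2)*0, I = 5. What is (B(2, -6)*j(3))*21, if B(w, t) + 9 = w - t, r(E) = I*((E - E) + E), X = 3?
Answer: -63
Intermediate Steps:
r(E) = 5*E (r(E) = 5*((E - E) + E) = 5*(0 + E) = 5*E)
j(b) = 3 (j(b) = 3 + (5*2)*0 = 3 + 10*0 = 3 + 0 = 3)
B(w, t) = -9 + w - t (B(w, t) = -9 + (w - t) = -9 + w - t)
(B(2, -6)*j(3))*21 = ((-9 + 2 - 1*(-6))*3)*21 = ((-9 + 2 + 6)*3)*21 = -1*3*21 = -3*21 = -63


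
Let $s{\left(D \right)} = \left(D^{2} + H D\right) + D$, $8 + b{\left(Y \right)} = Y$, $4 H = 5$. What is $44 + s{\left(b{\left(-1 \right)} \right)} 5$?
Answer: $\frac{1391}{4} \approx 347.75$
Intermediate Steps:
$H = \frac{5}{4}$ ($H = \frac{1}{4} \cdot 5 = \frac{5}{4} \approx 1.25$)
$b{\left(Y \right)} = -8 + Y$
$s{\left(D \right)} = D^{2} + \frac{9 D}{4}$ ($s{\left(D \right)} = \left(D^{2} + \frac{5 D}{4}\right) + D = D^{2} + \frac{9 D}{4}$)
$44 + s{\left(b{\left(-1 \right)} \right)} 5 = 44 + \frac{\left(-8 - 1\right) \left(9 + 4 \left(-8 - 1\right)\right)}{4} \cdot 5 = 44 + \frac{1}{4} \left(-9\right) \left(9 + 4 \left(-9\right)\right) 5 = 44 + \frac{1}{4} \left(-9\right) \left(9 - 36\right) 5 = 44 + \frac{1}{4} \left(-9\right) \left(-27\right) 5 = 44 + \frac{243}{4} \cdot 5 = 44 + \frac{1215}{4} = \frac{1391}{4}$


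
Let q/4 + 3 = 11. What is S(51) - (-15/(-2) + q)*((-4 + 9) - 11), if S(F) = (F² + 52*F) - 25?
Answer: 5465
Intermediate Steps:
S(F) = -25 + F² + 52*F
q = 32 (q = -12 + 4*11 = -12 + 44 = 32)
S(51) - (-15/(-2) + q)*((-4 + 9) - 11) = (-25 + 51² + 52*51) - (-15/(-2) + 32)*((-4 + 9) - 11) = (-25 + 2601 + 2652) - (-15*(-½) + 32)*(5 - 11) = 5228 - (15/2 + 32)*(-6) = 5228 - 79*(-6)/2 = 5228 - 1*(-237) = 5228 + 237 = 5465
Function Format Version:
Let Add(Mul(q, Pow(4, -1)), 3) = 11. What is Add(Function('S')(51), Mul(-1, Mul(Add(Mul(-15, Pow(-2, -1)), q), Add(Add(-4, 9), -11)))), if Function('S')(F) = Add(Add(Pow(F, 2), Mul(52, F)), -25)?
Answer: 5465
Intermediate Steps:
Function('S')(F) = Add(-25, Pow(F, 2), Mul(52, F))
q = 32 (q = Add(-12, Mul(4, 11)) = Add(-12, 44) = 32)
Add(Function('S')(51), Mul(-1, Mul(Add(Mul(-15, Pow(-2, -1)), q), Add(Add(-4, 9), -11)))) = Add(Add(-25, Pow(51, 2), Mul(52, 51)), Mul(-1, Mul(Add(Mul(-15, Pow(-2, -1)), 32), Add(Add(-4, 9), -11)))) = Add(Add(-25, 2601, 2652), Mul(-1, Mul(Add(Mul(-15, Rational(-1, 2)), 32), Add(5, -11)))) = Add(5228, Mul(-1, Mul(Add(Rational(15, 2), 32), -6))) = Add(5228, Mul(-1, Mul(Rational(79, 2), -6))) = Add(5228, Mul(-1, -237)) = Add(5228, 237) = 5465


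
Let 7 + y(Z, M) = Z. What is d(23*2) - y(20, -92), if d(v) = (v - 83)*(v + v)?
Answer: -3417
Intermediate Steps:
y(Z, M) = -7 + Z
d(v) = 2*v*(-83 + v) (d(v) = (-83 + v)*(2*v) = 2*v*(-83 + v))
d(23*2) - y(20, -92) = 2*(23*2)*(-83 + 23*2) - (-7 + 20) = 2*46*(-83 + 46) - 1*13 = 2*46*(-37) - 13 = -3404 - 13 = -3417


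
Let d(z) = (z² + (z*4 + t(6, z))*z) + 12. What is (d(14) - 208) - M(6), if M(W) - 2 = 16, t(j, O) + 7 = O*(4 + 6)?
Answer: 2628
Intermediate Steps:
t(j, O) = -7 + 10*O (t(j, O) = -7 + O*(4 + 6) = -7 + O*10 = -7 + 10*O)
M(W) = 18 (M(W) = 2 + 16 = 18)
d(z) = 12 + z² + z*(-7 + 14*z) (d(z) = (z² + (z*4 + (-7 + 10*z))*z) + 12 = (z² + (4*z + (-7 + 10*z))*z) + 12 = (z² + (-7 + 14*z)*z) + 12 = (z² + z*(-7 + 14*z)) + 12 = 12 + z² + z*(-7 + 14*z))
(d(14) - 208) - M(6) = ((12 - 7*14 + 15*14²) - 208) - 1*18 = ((12 - 98 + 15*196) - 208) - 18 = ((12 - 98 + 2940) - 208) - 18 = (2854 - 208) - 18 = 2646 - 18 = 2628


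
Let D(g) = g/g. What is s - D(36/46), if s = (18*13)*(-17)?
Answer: -3979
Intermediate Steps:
D(g) = 1
s = -3978 (s = 234*(-17) = -3978)
s - D(36/46) = -3978 - 1*1 = -3978 - 1 = -3979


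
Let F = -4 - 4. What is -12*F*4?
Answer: 384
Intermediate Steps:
F = -8
-12*F*4 = -12*(-8)*4 = 96*4 = 384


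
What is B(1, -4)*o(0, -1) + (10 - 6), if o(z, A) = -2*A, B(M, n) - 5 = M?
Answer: 16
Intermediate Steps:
B(M, n) = 5 + M
B(1, -4)*o(0, -1) + (10 - 6) = (5 + 1)*(-2*(-1)) + (10 - 6) = 6*2 + 4 = 12 + 4 = 16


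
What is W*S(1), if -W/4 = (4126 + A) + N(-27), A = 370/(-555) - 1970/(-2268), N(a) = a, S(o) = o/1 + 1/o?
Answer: -18593980/567 ≈ -32794.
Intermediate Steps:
S(o) = o + 1/o (S(o) = o*1 + 1/o = o + 1/o)
A = 229/1134 (A = 370*(-1/555) - 1970*(-1/2268) = -2/3 + 985/1134 = 229/1134 ≈ 0.20194)
W = -9296990/567 (W = -4*((4126 + 229/1134) - 27) = -4*(4679113/1134 - 27) = -4*4648495/1134 = -9296990/567 ≈ -16397.)
W*S(1) = -9296990*(1 + 1/1)/567 = -9296990*(1 + 1)/567 = -9296990/567*2 = -18593980/567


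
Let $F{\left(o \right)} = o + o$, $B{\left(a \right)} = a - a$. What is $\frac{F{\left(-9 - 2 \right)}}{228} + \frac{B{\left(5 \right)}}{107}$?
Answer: $- \frac{11}{114} \approx -0.096491$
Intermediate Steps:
$B{\left(a \right)} = 0$
$F{\left(o \right)} = 2 o$
$\frac{F{\left(-9 - 2 \right)}}{228} + \frac{B{\left(5 \right)}}{107} = \frac{2 \left(-9 - 2\right)}{228} + \frac{0}{107} = 2 \left(-11\right) \frac{1}{228} + 0 \cdot \frac{1}{107} = \left(-22\right) \frac{1}{228} + 0 = - \frac{11}{114} + 0 = - \frac{11}{114}$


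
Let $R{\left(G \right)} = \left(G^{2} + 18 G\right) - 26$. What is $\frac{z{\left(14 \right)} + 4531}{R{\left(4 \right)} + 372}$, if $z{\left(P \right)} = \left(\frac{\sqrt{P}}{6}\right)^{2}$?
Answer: $\frac{81565}{7812} \approx 10.441$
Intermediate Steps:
$z{\left(P \right)} = \frac{P}{36}$ ($z{\left(P \right)} = \left(\frac{\sqrt{P}}{6}\right)^{2} = \frac{P}{36}$)
$R{\left(G \right)} = -26 + G^{2} + 18 G$
$\frac{z{\left(14 \right)} + 4531}{R{\left(4 \right)} + 372} = \frac{\frac{1}{36} \cdot 14 + 4531}{\left(-26 + 4^{2} + 18 \cdot 4\right) + 372} = \frac{\frac{7}{18} + 4531}{\left(-26 + 16 + 72\right) + 372} = \frac{81565}{18 \left(62 + 372\right)} = \frac{81565}{18 \cdot 434} = \frac{81565}{18} \cdot \frac{1}{434} = \frac{81565}{7812}$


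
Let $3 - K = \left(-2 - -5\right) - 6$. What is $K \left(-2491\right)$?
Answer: $-14946$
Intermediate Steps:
$K = 6$ ($K = 3 - \left(\left(-2 - -5\right) - 6\right) = 3 - \left(\left(-2 + 5\right) - 6\right) = 3 - \left(3 - 6\right) = 3 - -3 = 3 + 3 = 6$)
$K \left(-2491\right) = 6 \left(-2491\right) = -14946$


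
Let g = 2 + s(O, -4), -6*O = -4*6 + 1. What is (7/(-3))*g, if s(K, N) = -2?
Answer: 0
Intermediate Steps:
O = 23/6 (O = -(-4*6 + 1)/6 = -(-24 + 1)/6 = -⅙*(-23) = 23/6 ≈ 3.8333)
g = 0 (g = 2 - 2 = 0)
(7/(-3))*g = (7/(-3))*0 = (7*(-⅓))*0 = -7/3*0 = 0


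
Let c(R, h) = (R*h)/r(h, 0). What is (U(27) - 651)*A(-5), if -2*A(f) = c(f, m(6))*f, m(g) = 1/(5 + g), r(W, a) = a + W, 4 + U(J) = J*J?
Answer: -925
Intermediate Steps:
U(J) = -4 + J**2 (U(J) = -4 + J*J = -4 + J**2)
r(W, a) = W + a
c(R, h) = R (c(R, h) = (R*h)/(h + 0) = (R*h)/h = R)
A(f) = -f**2/2 (A(f) = -f*f/2 = -f**2/2)
(U(27) - 651)*A(-5) = ((-4 + 27**2) - 651)*(-1/2*(-5)**2) = ((-4 + 729) - 651)*(-1/2*25) = (725 - 651)*(-25/2) = 74*(-25/2) = -925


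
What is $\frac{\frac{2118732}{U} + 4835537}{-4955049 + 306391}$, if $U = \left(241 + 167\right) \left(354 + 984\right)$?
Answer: $- \frac{31425489395}{30210964248} \approx -1.0402$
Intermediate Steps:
$U = 545904$ ($U = 408 \cdot 1338 = 545904$)
$\frac{\frac{2118732}{U} + 4835537}{-4955049 + 306391} = \frac{\frac{2118732}{545904} + 4835537}{-4955049 + 306391} = \frac{2118732 \cdot \frac{1}{545904} + 4835537}{-4648658} = \left(\frac{176561}{45492} + 4835537\right) \left(- \frac{1}{4648658}\right) = \frac{219978425765}{45492} \left(- \frac{1}{4648658}\right) = - \frac{31425489395}{30210964248}$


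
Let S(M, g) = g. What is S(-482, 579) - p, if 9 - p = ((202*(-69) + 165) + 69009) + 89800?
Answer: 145606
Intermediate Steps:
p = -145027 (p = 9 - (((202*(-69) + 165) + 69009) + 89800) = 9 - (((-13938 + 165) + 69009) + 89800) = 9 - ((-13773 + 69009) + 89800) = 9 - (55236 + 89800) = 9 - 1*145036 = 9 - 145036 = -145027)
S(-482, 579) - p = 579 - 1*(-145027) = 579 + 145027 = 145606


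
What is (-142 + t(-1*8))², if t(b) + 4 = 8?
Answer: 19044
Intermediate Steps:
t(b) = 4 (t(b) = -4 + 8 = 4)
(-142 + t(-1*8))² = (-142 + 4)² = (-138)² = 19044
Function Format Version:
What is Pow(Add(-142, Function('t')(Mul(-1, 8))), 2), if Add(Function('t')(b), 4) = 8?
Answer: 19044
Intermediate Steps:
Function('t')(b) = 4 (Function('t')(b) = Add(-4, 8) = 4)
Pow(Add(-142, Function('t')(Mul(-1, 8))), 2) = Pow(Add(-142, 4), 2) = Pow(-138, 2) = 19044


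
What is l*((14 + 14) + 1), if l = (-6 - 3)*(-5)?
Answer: 1305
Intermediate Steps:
l = 45 (l = -9*(-5) = 45)
l*((14 + 14) + 1) = 45*((14 + 14) + 1) = 45*(28 + 1) = 45*29 = 1305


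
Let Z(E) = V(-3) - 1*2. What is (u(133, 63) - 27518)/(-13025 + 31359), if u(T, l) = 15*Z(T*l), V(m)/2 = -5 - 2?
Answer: -13879/9167 ≈ -1.5140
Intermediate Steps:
V(m) = -14 (V(m) = 2*(-5 - 2) = 2*(-7) = -14)
Z(E) = -16 (Z(E) = -14 - 1*2 = -14 - 2 = -16)
u(T, l) = -240 (u(T, l) = 15*(-16) = -240)
(u(133, 63) - 27518)/(-13025 + 31359) = (-240 - 27518)/(-13025 + 31359) = -27758/18334 = -27758*1/18334 = -13879/9167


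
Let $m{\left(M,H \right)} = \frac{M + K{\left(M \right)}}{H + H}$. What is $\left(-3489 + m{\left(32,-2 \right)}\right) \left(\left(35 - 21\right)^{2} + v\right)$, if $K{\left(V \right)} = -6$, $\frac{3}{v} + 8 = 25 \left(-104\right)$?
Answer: $- \frac{3573554515}{5216} \approx -6.8511 \cdot 10^{5}$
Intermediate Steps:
$v = - \frac{3}{2608}$ ($v = \frac{3}{-8 + 25 \left(-104\right)} = \frac{3}{-8 - 2600} = \frac{3}{-2608} = 3 \left(- \frac{1}{2608}\right) = - \frac{3}{2608} \approx -0.0011503$)
$m{\left(M,H \right)} = \frac{-6 + M}{2 H}$ ($m{\left(M,H \right)} = \frac{M - 6}{H + H} = \frac{-6 + M}{2 H}$)
$\left(-3489 + m{\left(32,-2 \right)}\right) \left(\left(35 - 21\right)^{2} + v\right) = \left(-3489 + \frac{-6 + 32}{2 \left(-2\right)}\right) \left(\left(35 - 21\right)^{2} - \frac{3}{2608}\right) = \left(-3489 + \frac{1}{2} \left(- \frac{1}{2}\right) 26\right) \left(14^{2} - \frac{3}{2608}\right) = \left(-3489 - \frac{13}{2}\right) \left(196 - \frac{3}{2608}\right) = \left(- \frac{6991}{2}\right) \frac{511165}{2608} = - \frac{3573554515}{5216}$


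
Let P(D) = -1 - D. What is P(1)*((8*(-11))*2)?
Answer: 352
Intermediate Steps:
P(1)*((8*(-11))*2) = (-1 - 1*1)*((8*(-11))*2) = (-1 - 1)*(-88*2) = -2*(-176) = 352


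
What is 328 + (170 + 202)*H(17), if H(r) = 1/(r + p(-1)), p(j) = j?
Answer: 1405/4 ≈ 351.25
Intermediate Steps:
H(r) = 1/(-1 + r) (H(r) = 1/(r - 1) = 1/(-1 + r))
328 + (170 + 202)*H(17) = 328 + (170 + 202)/(-1 + 17) = 328 + 372/16 = 328 + 372*(1/16) = 328 + 93/4 = 1405/4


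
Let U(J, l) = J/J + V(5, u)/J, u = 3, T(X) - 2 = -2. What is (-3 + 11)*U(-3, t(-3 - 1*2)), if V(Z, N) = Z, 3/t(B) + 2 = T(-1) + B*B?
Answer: -16/3 ≈ -5.3333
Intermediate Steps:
T(X) = 0 (T(X) = 2 - 2 = 0)
t(B) = 3/(-2 + B²) (t(B) = 3/(-2 + (0 + B*B)) = 3/(-2 + (0 + B²)) = 3/(-2 + B²))
U(J, l) = 1 + 5/J (U(J, l) = J/J + 5/J = 1 + 5/J)
(-3 + 11)*U(-3, t(-3 - 1*2)) = (-3 + 11)*((5 - 3)/(-3)) = 8*(-⅓*2) = 8*(-⅔) = -16/3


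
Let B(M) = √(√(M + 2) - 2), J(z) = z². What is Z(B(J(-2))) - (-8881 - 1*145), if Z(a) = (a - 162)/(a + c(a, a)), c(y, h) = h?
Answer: 18053/2 - 81/√(-2 + √6) ≈ 8905.7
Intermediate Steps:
B(M) = √(-2 + √(2 + M)) (B(M) = √(√(2 + M) - 2) = √(-2 + √(2 + M)))
Z(a) = (-162 + a)/(2*a) (Z(a) = (a - 162)/(a + a) = (-162 + a)/((2*a)) = (-162 + a)*(1/(2*a)) = (-162 + a)/(2*a))
Z(B(J(-2))) - (-8881 - 1*145) = (-162 + √(-2 + √(2 + (-2)²)))/(2*(√(-2 + √(2 + (-2)²)))) - (-8881 - 1*145) = (-162 + √(-2 + √(2 + 4)))/(2*(√(-2 + √(2 + 4)))) - (-8881 - 145) = (-162 + √(-2 + √6))/(2*(√(-2 + √6))) - 1*(-9026) = (-162 + √(-2 + √6))/(2*√(-2 + √6)) + 9026 = 9026 + (-162 + √(-2 + √6))/(2*√(-2 + √6))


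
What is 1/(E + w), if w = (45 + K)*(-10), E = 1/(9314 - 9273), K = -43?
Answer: -41/819 ≈ -0.050061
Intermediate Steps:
E = 1/41 ≈ 0.024390
w = -20 (w = (45 - 43)*(-10) = 2*(-10) = -20)
1/(E + w) = 1/(1/41 - 20) = 1/(-819/41) = -41/819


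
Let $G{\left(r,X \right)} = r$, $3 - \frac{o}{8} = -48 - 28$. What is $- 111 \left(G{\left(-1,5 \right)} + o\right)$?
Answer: $-70041$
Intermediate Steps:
$o = 632$ ($o = 24 - 8 \left(-48 - 28\right) = 24 - -608 = 24 + 608 = 632$)
$- 111 \left(G{\left(-1,5 \right)} + o\right) = - 111 \left(-1 + 632\right) = \left(-111\right) 631 = -70041$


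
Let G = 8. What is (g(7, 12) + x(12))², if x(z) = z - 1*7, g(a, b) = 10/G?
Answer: 625/16 ≈ 39.063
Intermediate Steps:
g(a, b) = 5/4 (g(a, b) = 10/8 = 10*(⅛) = 5/4)
x(z) = -7 + z (x(z) = z - 7 = -7 + z)
(g(7, 12) + x(12))² = (5/4 + (-7 + 12))² = (5/4 + 5)² = (25/4)² = 625/16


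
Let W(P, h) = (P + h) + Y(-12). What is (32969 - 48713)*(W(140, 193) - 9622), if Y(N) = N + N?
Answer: 146623872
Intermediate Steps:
Y(N) = 2*N
W(P, h) = -24 + P + h (W(P, h) = (P + h) + 2*(-12) = (P + h) - 24 = -24 + P + h)
(32969 - 48713)*(W(140, 193) - 9622) = (32969 - 48713)*((-24 + 140 + 193) - 9622) = -15744*(309 - 9622) = -15744*(-9313) = 146623872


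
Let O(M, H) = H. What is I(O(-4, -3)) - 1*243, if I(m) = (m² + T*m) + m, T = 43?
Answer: -366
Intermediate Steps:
I(m) = m² + 44*m (I(m) = (m² + 43*m) + m = m² + 44*m)
I(O(-4, -3)) - 1*243 = -3*(44 - 3) - 1*243 = -3*41 - 243 = -123 - 243 = -366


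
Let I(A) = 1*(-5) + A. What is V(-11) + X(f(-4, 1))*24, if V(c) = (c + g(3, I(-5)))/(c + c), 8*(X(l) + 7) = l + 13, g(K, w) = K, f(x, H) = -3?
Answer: -1514/11 ≈ -137.64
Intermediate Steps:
I(A) = -5 + A
X(l) = -43/8 + l/8 (X(l) = -7 + (l + 13)/8 = -7 + (13 + l)/8 = -7 + (13/8 + l/8) = -43/8 + l/8)
V(c) = (3 + c)/(2*c) (V(c) = (c + 3)/(c + c) = (3 + c)/((2*c)) = (3 + c)*(1/(2*c)) = (3 + c)/(2*c))
V(-11) + X(f(-4, 1))*24 = (½)*(3 - 11)/(-11) + (-43/8 + (⅛)*(-3))*24 = (½)*(-1/11)*(-8) + (-43/8 - 3/8)*24 = 4/11 - 23/4*24 = 4/11 - 138 = -1514/11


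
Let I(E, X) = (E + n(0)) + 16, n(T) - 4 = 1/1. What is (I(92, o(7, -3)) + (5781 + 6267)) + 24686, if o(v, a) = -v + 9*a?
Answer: 36847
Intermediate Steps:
n(T) = 5 (n(T) = 4 + 1/1 = 4 + 1 = 5)
I(E, X) = 21 + E (I(E, X) = (E + 5) + 16 = (5 + E) + 16 = 21 + E)
(I(92, o(7, -3)) + (5781 + 6267)) + 24686 = ((21 + 92) + (5781 + 6267)) + 24686 = (113 + 12048) + 24686 = 12161 + 24686 = 36847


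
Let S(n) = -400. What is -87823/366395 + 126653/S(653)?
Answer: -9288031027/29311600 ≈ -316.87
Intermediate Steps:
-87823/366395 + 126653/S(653) = -87823/366395 + 126653/(-400) = -87823*1/366395 + 126653*(-1/400) = -87823/366395 - 126653/400 = -9288031027/29311600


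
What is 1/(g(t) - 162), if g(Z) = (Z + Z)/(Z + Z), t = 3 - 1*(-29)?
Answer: -1/161 ≈ -0.0062112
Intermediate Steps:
t = 32 (t = 3 + 29 = 32)
g(Z) = 1 (g(Z) = (2*Z)/((2*Z)) = (2*Z)*(1/(2*Z)) = 1)
1/(g(t) - 162) = 1/(1 - 162) = 1/(-161) = -1/161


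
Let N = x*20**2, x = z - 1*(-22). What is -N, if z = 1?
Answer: -9200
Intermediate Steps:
x = 23 (x = 1 - 1*(-22) = 1 + 22 = 23)
N = 9200 (N = 23*20**2 = 23*400 = 9200)
-N = -1*9200 = -9200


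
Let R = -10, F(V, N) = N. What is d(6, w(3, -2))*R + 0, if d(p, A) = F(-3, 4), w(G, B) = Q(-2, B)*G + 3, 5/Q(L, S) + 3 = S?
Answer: -40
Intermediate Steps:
Q(L, S) = 5/(-3 + S)
w(G, B) = 3 + 5*G/(-3 + B) (w(G, B) = (5/(-3 + B))*G + 3 = 5*G/(-3 + B) + 3 = 3 + 5*G/(-3 + B))
d(p, A) = 4
d(6, w(3, -2))*R + 0 = 4*(-10) + 0 = -40 + 0 = -40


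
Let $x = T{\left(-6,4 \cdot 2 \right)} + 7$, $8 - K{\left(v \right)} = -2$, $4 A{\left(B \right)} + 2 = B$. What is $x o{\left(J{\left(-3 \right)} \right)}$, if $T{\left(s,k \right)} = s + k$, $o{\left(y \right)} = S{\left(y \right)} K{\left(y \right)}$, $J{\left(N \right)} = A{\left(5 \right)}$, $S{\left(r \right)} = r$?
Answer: $\frac{135}{2} \approx 67.5$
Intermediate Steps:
$A{\left(B \right)} = - \frac{1}{2} + \frac{B}{4}$
$K{\left(v \right)} = 10$ ($K{\left(v \right)} = 8 - -2 = 8 + 2 = 10$)
$J{\left(N \right)} = \frac{3}{4}$ ($J{\left(N \right)} = - \frac{1}{2} + \frac{1}{4} \cdot 5 = - \frac{1}{2} + \frac{5}{4} = \frac{3}{4}$)
$o{\left(y \right)} = 10 y$ ($o{\left(y \right)} = y 10 = 10 y$)
$T{\left(s,k \right)} = k + s$
$x = 9$ ($x = \left(4 \cdot 2 - 6\right) + 7 = \left(8 - 6\right) + 7 = 2 + 7 = 9$)
$x o{\left(J{\left(-3 \right)} \right)} = 9 \cdot 10 \cdot \frac{3}{4} = 9 \cdot \frac{15}{2} = \frac{135}{2}$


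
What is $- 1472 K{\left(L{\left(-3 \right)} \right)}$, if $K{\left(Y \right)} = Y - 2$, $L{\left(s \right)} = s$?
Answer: $7360$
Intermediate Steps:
$K{\left(Y \right)} = -2 + Y$
$- 1472 K{\left(L{\left(-3 \right)} \right)} = - 1472 \left(-2 - 3\right) = \left(-1472\right) \left(-5\right) = 7360$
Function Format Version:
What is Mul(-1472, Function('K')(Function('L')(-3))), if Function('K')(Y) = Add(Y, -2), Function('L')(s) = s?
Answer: 7360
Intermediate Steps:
Function('K')(Y) = Add(-2, Y)
Mul(-1472, Function('K')(Function('L')(-3))) = Mul(-1472, Add(-2, -3)) = Mul(-1472, -5) = 7360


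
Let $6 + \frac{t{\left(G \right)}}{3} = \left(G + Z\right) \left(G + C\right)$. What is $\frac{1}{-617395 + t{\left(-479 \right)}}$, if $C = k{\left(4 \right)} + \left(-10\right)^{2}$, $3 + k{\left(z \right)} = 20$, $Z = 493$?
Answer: $- \frac{1}{632617} \approx -1.5807 \cdot 10^{-6}$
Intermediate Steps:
$k{\left(z \right)} = 17$ ($k{\left(z \right)} = -3 + 20 = 17$)
$C = 117$ ($C = 17 + \left(-10\right)^{2} = 17 + 100 = 117$)
$t{\left(G \right)} = -18 + 3 \left(117 + G\right) \left(493 + G\right)$ ($t{\left(G \right)} = -18 + 3 \left(G + 493\right) \left(G + 117\right) = -18 + 3 \left(493 + G\right) \left(117 + G\right) = -18 + 3 \left(117 + G\right) \left(493 + G\right)$)
$\frac{1}{-617395 + t{\left(-479 \right)}} = \frac{1}{-617395 + \left(173025 + 3 \left(-479\right)^{2} + 1830 \left(-479\right)\right)} = \frac{1}{-617395 + \left(173025 + 3 \cdot 229441 - 876570\right)} = \frac{1}{-617395 + \left(173025 + 688323 - 876570\right)} = \frac{1}{-617395 - 15222} = \frac{1}{-632617} = - \frac{1}{632617}$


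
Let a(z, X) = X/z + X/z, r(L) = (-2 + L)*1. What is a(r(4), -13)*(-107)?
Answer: 1391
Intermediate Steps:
r(L) = -2 + L
a(z, X) = 2*X/z
a(r(4), -13)*(-107) = (2*(-13)/(-2 + 4))*(-107) = (2*(-13)/2)*(-107) = (2*(-13)*(1/2))*(-107) = -13*(-107) = 1391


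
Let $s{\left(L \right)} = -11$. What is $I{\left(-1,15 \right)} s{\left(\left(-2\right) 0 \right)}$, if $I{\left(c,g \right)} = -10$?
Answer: $110$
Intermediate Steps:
$I{\left(-1,15 \right)} s{\left(\left(-2\right) 0 \right)} = \left(-10\right) \left(-11\right) = 110$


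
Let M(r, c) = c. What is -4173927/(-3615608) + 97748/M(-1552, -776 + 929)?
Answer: 354057061615/553188024 ≈ 640.03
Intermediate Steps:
-4173927/(-3615608) + 97748/M(-1552, -776 + 929) = -4173927/(-3615608) + 97748/(-776 + 929) = -4173927*(-1/3615608) + 97748/153 = 4173927/3615608 + 97748*(1/153) = 4173927/3615608 + 97748/153 = 354057061615/553188024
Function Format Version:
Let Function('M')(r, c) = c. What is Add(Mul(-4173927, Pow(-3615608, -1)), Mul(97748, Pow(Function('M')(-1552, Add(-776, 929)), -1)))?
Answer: Rational(354057061615, 553188024) ≈ 640.03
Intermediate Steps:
Add(Mul(-4173927, Pow(-3615608, -1)), Mul(97748, Pow(Function('M')(-1552, Add(-776, 929)), -1))) = Add(Mul(-4173927, Pow(-3615608, -1)), Mul(97748, Pow(Add(-776, 929), -1))) = Add(Mul(-4173927, Rational(-1, 3615608)), Mul(97748, Pow(153, -1))) = Add(Rational(4173927, 3615608), Mul(97748, Rational(1, 153))) = Add(Rational(4173927, 3615608), Rational(97748, 153)) = Rational(354057061615, 553188024)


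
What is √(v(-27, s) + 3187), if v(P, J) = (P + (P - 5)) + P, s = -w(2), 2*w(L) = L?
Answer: √3101 ≈ 55.687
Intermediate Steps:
w(L) = L/2
s = -1 (s = -2/2 = -1*1 = -1)
v(P, J) = -5 + 3*P (v(P, J) = (P + (-5 + P)) + P = (-5 + 2*P) + P = -5 + 3*P)
√(v(-27, s) + 3187) = √((-5 + 3*(-27)) + 3187) = √((-5 - 81) + 3187) = √(-86 + 3187) = √3101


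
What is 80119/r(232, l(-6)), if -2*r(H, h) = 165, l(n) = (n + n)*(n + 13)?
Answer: -160238/165 ≈ -971.14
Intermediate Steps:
l(n) = 2*n*(13 + n) (l(n) = (2*n)*(13 + n) = 2*n*(13 + n))
r(H, h) = -165/2 (r(H, h) = -1/2*165 = -165/2)
80119/r(232, l(-6)) = 80119/(-165/2) = 80119*(-2/165) = -160238/165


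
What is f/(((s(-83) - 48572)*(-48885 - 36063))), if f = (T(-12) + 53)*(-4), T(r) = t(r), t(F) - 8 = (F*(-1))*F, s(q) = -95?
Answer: 83/1033541079 ≈ 8.0306e-8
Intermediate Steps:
t(F) = 8 - F**2 (t(F) = 8 + (F*(-1))*F = 8 + (-F)*F = 8 - F**2)
T(r) = 8 - r**2
f = 332 (f = ((8 - 1*(-12)**2) + 53)*(-4) = ((8 - 1*144) + 53)*(-4) = ((8 - 144) + 53)*(-4) = (-136 + 53)*(-4) = -83*(-4) = 332)
f/(((s(-83) - 48572)*(-48885 - 36063))) = 332/(((-95 - 48572)*(-48885 - 36063))) = 332/((-48667*(-84948))) = 332/4134164316 = 332*(1/4134164316) = 83/1033541079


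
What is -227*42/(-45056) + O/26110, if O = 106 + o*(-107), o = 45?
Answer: 9191009/294103040 ≈ 0.031251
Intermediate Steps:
O = -4709 (O = 106 + 45*(-107) = 106 - 4815 = -4709)
-227*42/(-45056) + O/26110 = -227*42/(-45056) - 4709/26110 = -9534*(-1/45056) - 4709*1/26110 = 4767/22528 - 4709/26110 = 9191009/294103040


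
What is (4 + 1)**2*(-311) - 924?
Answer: -8699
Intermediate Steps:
(4 + 1)**2*(-311) - 924 = 5**2*(-311) - 924 = 25*(-311) - 924 = -7775 - 924 = -8699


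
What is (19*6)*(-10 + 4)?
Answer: -684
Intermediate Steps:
(19*6)*(-10 + 4) = 114*(-6) = -684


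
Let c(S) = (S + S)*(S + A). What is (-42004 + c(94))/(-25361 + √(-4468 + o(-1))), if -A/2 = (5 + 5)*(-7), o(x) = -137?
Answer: -25208834/321592463 - 994*I*√4605/321592463 ≈ -0.078387 - 0.00020975*I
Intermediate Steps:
A = 140 (A = -2*(5 + 5)*(-7) = -20*(-7) = -2*(-70) = 140)
c(S) = 2*S*(140 + S) (c(S) = (S + S)*(S + 140) = (2*S)*(140 + S) = 2*S*(140 + S))
(-42004 + c(94))/(-25361 + √(-4468 + o(-1))) = (-42004 + 2*94*(140 + 94))/(-25361 + √(-4468 - 137)) = (-42004 + 2*94*234)/(-25361 + √(-4605)) = (-42004 + 43992)/(-25361 + I*√4605) = 1988/(-25361 + I*√4605)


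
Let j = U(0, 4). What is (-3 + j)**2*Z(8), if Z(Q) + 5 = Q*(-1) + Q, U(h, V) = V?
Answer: -5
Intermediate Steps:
j = 4
Z(Q) = -5 (Z(Q) = -5 + (Q*(-1) + Q) = -5 + (-Q + Q) = -5 + 0 = -5)
(-3 + j)**2*Z(8) = (-3 + 4)**2*(-5) = 1**2*(-5) = 1*(-5) = -5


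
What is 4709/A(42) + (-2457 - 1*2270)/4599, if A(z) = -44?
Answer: -21864679/202356 ≈ -108.05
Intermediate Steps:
4709/A(42) + (-2457 - 1*2270)/4599 = 4709/(-44) + (-2457 - 1*2270)/4599 = 4709*(-1/44) + (-2457 - 2270)*(1/4599) = -4709/44 - 4727*1/4599 = -4709/44 - 4727/4599 = -21864679/202356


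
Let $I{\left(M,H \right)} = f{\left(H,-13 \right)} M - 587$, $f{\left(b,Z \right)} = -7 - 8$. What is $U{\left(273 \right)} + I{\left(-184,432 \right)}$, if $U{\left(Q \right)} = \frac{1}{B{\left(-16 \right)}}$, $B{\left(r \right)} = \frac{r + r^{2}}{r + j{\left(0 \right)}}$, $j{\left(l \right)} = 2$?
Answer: $\frac{260753}{120} \approx 2172.9$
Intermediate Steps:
$f{\left(b,Z \right)} = -15$ ($f{\left(b,Z \right)} = -7 - 8 = -15$)
$B{\left(r \right)} = \frac{r + r^{2}}{2 + r}$ ($B{\left(r \right)} = \frac{r + r^{2}}{r + 2} = \frac{r + r^{2}}{2 + r}$)
$U{\left(Q \right)} = - \frac{7}{120}$ ($U{\left(Q \right)} = \frac{1}{\left(-16\right) \frac{1}{2 - 16} \left(1 - 16\right)} = \frac{1}{\left(-16\right) \frac{1}{-14} \left(-15\right)} = \frac{1}{\left(-16\right) \left(- \frac{1}{14}\right) \left(-15\right)} = \frac{1}{- \frac{120}{7}} = - \frac{7}{120}$)
$I{\left(M,H \right)} = -587 - 15 M$ ($I{\left(M,H \right)} = - 15 M - 587 = -587 - 15 M$)
$U{\left(273 \right)} + I{\left(-184,432 \right)} = - \frac{7}{120} - -2173 = - \frac{7}{120} + \left(-587 + 2760\right) = - \frac{7}{120} + 2173 = \frac{260753}{120}$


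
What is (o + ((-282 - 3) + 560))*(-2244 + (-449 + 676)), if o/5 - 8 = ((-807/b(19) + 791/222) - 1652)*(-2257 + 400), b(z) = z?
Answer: -44524852811645/1406 ≈ -3.1668e+10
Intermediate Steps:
o = 22074404035/1406 (o = 40 + 5*(((-807/19 + 791/222) - 1652)*(-2257 + 400)) = 40 + 5*(((-807*1/19 + 791*(1/222)) - 1652)*(-1857)) = 40 + 5*(((-807/19 + 791/222) - 1652)*(-1857)) = 40 + 5*((-164125/4218 - 1652)*(-1857)) = 40 + 5*(-7132261/4218*(-1857)) = 40 + 5*(4414869559/1406) = 40 + 22074347795/1406 = 22074404035/1406 ≈ 1.5700e+7)
(o + ((-282 - 3) + 560))*(-2244 + (-449 + 676)) = (22074404035/1406 + ((-282 - 3) + 560))*(-2244 + (-449 + 676)) = (22074404035/1406 + (-285 + 560))*(-2244 + 227) = (22074404035/1406 + 275)*(-2017) = (22074790685/1406)*(-2017) = -44524852811645/1406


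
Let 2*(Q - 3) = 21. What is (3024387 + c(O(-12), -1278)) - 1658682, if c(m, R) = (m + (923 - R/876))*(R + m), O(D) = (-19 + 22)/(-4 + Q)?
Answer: 4852509015/26353 ≈ 1.8414e+5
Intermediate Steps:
Q = 27/2 (Q = 3 + (½)*21 = 3 + 21/2 = 27/2 ≈ 13.500)
O(D) = 6/19 (O(D) = (-19 + 22)/(-4 + 27/2) = 3/(19/2) = 3*(2/19) = 6/19)
c(m, R) = (R + m)*(923 + m - R/876) (c(m, R) = (m + (923 - R/876))*(R + m) = (923 + m - R/876)*(R + m) = (R + m)*(923 + m - R/876))
(3024387 + c(O(-12), -1278)) - 1658682 = (3024387 + ((6/19)² + 923*(-1278) + 923*(6/19) - 1/876*(-1278)² + (875/876)*(-1278)*(6/19))) - 1658682 = (3024387 + (36/361 - 1179594 + 5538/19 - 1/876*1633284 - 559125/1387)) - 1658682 = (3024387 + (36/361 - 1179594 + 5538/19 - 136107/73 - 559125/1387)) - 1658682 = (3024387 - 31137914850/26353) - 1658682 = 48563755761/26353 - 1658682 = 4852509015/26353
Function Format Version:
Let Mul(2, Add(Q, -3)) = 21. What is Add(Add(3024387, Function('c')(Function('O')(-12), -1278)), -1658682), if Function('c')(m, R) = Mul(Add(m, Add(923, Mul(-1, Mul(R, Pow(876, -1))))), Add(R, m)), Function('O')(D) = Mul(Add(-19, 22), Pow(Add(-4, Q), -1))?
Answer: Rational(4852509015, 26353) ≈ 1.8414e+5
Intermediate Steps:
Q = Rational(27, 2) (Q = Add(3, Mul(Rational(1, 2), 21)) = Add(3, Rational(21, 2)) = Rational(27, 2) ≈ 13.500)
Function('O')(D) = Rational(6, 19) (Function('O')(D) = Mul(Add(-19, 22), Pow(Add(-4, Rational(27, 2)), -1)) = Mul(3, Pow(Rational(19, 2), -1)) = Mul(3, Rational(2, 19)) = Rational(6, 19))
Function('c')(m, R) = Mul(Add(R, m), Add(923, m, Mul(Rational(-1, 876), R))) (Function('c')(m, R) = Mul(Add(m, Add(923, Mul(-1, Mul(R, Rational(1, 876))))), Add(R, m)) = Mul(Add(m, Add(923, Mul(-1, Mul(Rational(1, 876), R)))), Add(R, m)) = Mul(Add(m, Add(923, Mul(Rational(-1, 876), R))), Add(R, m)) = Mul(Add(923, m, Mul(Rational(-1, 876), R)), Add(R, m)) = Mul(Add(R, m), Add(923, m, Mul(Rational(-1, 876), R))))
Add(Add(3024387, Function('c')(Function('O')(-12), -1278)), -1658682) = Add(Add(3024387, Add(Pow(Rational(6, 19), 2), Mul(923, -1278), Mul(923, Rational(6, 19)), Mul(Rational(-1, 876), Pow(-1278, 2)), Mul(Rational(875, 876), -1278, Rational(6, 19)))), -1658682) = Add(Add(3024387, Add(Rational(36, 361), -1179594, Rational(5538, 19), Mul(Rational(-1, 876), 1633284), Rational(-559125, 1387))), -1658682) = Add(Add(3024387, Add(Rational(36, 361), -1179594, Rational(5538, 19), Rational(-136107, 73), Rational(-559125, 1387))), -1658682) = Add(Add(3024387, Rational(-31137914850, 26353)), -1658682) = Add(Rational(48563755761, 26353), -1658682) = Rational(4852509015, 26353)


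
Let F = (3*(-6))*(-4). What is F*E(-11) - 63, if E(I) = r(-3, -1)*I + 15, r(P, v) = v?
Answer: 1809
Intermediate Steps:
F = 72 (F = -18*(-4) = 72)
E(I) = 15 - I (E(I) = -I + 15 = 15 - I)
F*E(-11) - 63 = 72*(15 - 1*(-11)) - 63 = 72*(15 + 11) - 63 = 72*26 - 63 = 1872 - 63 = 1809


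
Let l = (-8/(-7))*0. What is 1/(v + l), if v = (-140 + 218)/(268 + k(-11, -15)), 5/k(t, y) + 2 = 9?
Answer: 627/182 ≈ 3.4451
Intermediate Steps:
k(t, y) = 5/7 (k(t, y) = 5/(-2 + 9) = 5/7)
v = 182/627 (v = (-140 + 218)/(268 + 5/7) = 78/(1881/7) = 78*(7/1881) = 182/627 ≈ 0.29027)
l = 0 (l = -⅐*(-8)*0 = (8/7)*0 = 0)
1/(v + l) = 1/(182/627 + 0) = 1/(182/627) = 627/182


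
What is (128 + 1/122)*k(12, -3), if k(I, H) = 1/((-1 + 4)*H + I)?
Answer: 15617/366 ≈ 42.669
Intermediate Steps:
k(I, H) = 1/(I + 3*H) (k(I, H) = 1/(3*H + I) = 1/(I + 3*H))
(128 + 1/122)*k(12, -3) = (128 + 1/122)/(12 + 3*(-3)) = (128 + 1/122)/(12 - 9) = (15617/122)/3 = (15617/122)*(1/3) = 15617/366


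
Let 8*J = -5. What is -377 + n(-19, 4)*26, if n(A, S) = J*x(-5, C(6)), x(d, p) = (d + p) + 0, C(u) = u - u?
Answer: -1183/4 ≈ -295.75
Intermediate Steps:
C(u) = 0
x(d, p) = d + p
J = -5/8 (J = (⅛)*(-5) = -5/8 ≈ -0.62500)
n(A, S) = 25/8 (n(A, S) = -5*(-5 + 0)/8 = -5/8*(-5) = 25/8)
-377 + n(-19, 4)*26 = -377 + (25/8)*26 = -377 + 325/4 = -1183/4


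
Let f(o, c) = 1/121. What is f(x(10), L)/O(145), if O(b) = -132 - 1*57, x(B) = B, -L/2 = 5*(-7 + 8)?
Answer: -1/22869 ≈ -4.3727e-5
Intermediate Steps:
L = -10 (L = -10*(-7 + 8) = -10 ≈ -10.000)
O(b) = -189 (O(b) = -132 - 57 = -189)
f(o, c) = 1/121
f(x(10), L)/O(145) = (1/121)/(-189) = (1/121)*(-1/189) = -1/22869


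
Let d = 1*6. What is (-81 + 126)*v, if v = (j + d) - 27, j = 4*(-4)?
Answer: -1665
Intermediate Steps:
d = 6
j = -16
v = -37 (v = (-16 + 6) - 27 = -10 - 27 = -37)
(-81 + 126)*v = (-81 + 126)*(-37) = 45*(-37) = -1665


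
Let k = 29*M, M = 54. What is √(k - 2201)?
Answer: I*√635 ≈ 25.199*I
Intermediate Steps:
k = 1566 (k = 29*54 = 1566)
√(k - 2201) = √(1566 - 2201) = √(-635) = I*√635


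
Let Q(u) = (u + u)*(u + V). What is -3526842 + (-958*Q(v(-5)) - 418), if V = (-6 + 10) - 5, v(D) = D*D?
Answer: -4676860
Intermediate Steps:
v(D) = D**2
V = -1 (V = 4 - 5 = -1)
Q(u) = 2*u*(-1 + u) (Q(u) = (u + u)*(u - 1) = (2*u)*(-1 + u) = 2*u*(-1 + u))
-3526842 + (-958*Q(v(-5)) - 418) = -3526842 + (-1916*(-5)**2*(-1 + (-5)**2) - 418) = -3526842 + (-1916*25*(-1 + 25) - 418) = -3526842 + (-1916*25*24 - 418) = -3526842 + (-958*1200 - 418) = -3526842 + (-1149600 - 418) = -3526842 - 1150018 = -4676860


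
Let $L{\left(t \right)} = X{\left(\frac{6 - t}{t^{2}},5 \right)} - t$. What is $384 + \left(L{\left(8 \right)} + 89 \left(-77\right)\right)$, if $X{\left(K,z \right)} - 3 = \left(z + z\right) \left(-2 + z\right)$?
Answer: $-6444$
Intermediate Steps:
$X{\left(K,z \right)} = 3 + 2 z \left(-2 + z\right)$ ($X{\left(K,z \right)} = 3 + \left(z + z\right) \left(-2 + z\right) = 3 + 2 z \left(-2 + z\right)$)
$L{\left(t \right)} = 33 - t$ ($L{\left(t \right)} = \left(3 - 20 + 2 \cdot 5^{2}\right) - t = \left(3 - 20 + 2 \cdot 25\right) - t = \left(3 - 20 + 50\right) - t = 33 - t$)
$384 + \left(L{\left(8 \right)} + 89 \left(-77\right)\right) = 384 + \left(\left(33 - 8\right) + 89 \left(-77\right)\right) = 384 + \left(\left(33 - 8\right) - 6853\right) = 384 + \left(25 - 6853\right) = 384 - 6828 = -6444$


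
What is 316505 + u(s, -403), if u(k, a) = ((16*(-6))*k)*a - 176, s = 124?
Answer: 5113641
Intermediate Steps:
u(k, a) = -176 - 96*a*k (u(k, a) = (-96*k)*a - 176 = -96*a*k - 176 = -176 - 96*a*k)
316505 + u(s, -403) = 316505 + (-176 - 96*(-403)*124) = 316505 + (-176 + 4797312) = 316505 + 4797136 = 5113641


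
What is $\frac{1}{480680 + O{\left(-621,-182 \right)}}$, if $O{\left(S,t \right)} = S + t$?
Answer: $\frac{1}{479877} \approx 2.0839 \cdot 10^{-6}$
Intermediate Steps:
$\frac{1}{480680 + O{\left(-621,-182 \right)}} = \frac{1}{480680 - 803} = \frac{1}{479877}$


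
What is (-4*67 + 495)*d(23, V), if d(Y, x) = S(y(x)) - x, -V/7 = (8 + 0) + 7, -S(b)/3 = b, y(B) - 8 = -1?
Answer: 19068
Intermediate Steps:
y(B) = 7 (y(B) = 8 - 1 = 7)
S(b) = -3*b
V = -105 (V = -7*((8 + 0) + 7) = -7*(8 + 7) = -7*15 = -105)
d(Y, x) = -21 - x (d(Y, x) = -3*7 - x = -21 - x)
(-4*67 + 495)*d(23, V) = (-4*67 + 495)*(-21 - 1*(-105)) = (-268 + 495)*(-21 + 105) = 227*84 = 19068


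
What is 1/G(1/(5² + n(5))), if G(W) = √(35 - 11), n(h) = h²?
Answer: √6/12 ≈ 0.20412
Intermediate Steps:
G(W) = 2*√6 (G(W) = √24 = 2*√6)
1/G(1/(5² + n(5))) = 1/(2*√6) = √6/12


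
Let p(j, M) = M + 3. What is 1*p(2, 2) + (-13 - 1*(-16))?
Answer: 8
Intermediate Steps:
p(j, M) = 3 + M
1*p(2, 2) + (-13 - 1*(-16)) = 1*(3 + 2) + (-13 - 1*(-16)) = 1*5 + (-13 + 16) = 5 + 3 = 8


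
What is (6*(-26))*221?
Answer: -34476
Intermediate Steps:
(6*(-26))*221 = -156*221 = -34476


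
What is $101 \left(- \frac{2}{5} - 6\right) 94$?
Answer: $- \frac{303808}{5} \approx -60762.0$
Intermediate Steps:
$101 \left(- \frac{2}{5} - 6\right) 94 = 101 \left(- \frac{32}{5}\right) 94 = \left(- \frac{3232}{5}\right) 94 = - \frac{303808}{5}$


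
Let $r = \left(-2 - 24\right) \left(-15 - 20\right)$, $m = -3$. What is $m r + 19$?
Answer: $-2711$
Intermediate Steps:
$r = 910$ ($r = \left(-26\right) \left(-35\right) = 910$)
$m r + 19 = \left(-3\right) 910 + 19 = -2730 + 19 = -2711$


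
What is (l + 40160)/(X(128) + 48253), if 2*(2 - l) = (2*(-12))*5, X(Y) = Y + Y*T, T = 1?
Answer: 40222/48509 ≈ 0.82917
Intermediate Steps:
X(Y) = 2*Y (X(Y) = Y + Y*1 = Y + Y = 2*Y)
l = 62 (l = 2 - 2*(-12)*5/2 = 2 - (-12)*5 = 2 - 1/2*(-120) = 2 + 60 = 62)
(l + 40160)/(X(128) + 48253) = (62 + 40160)/(2*128 + 48253) = 40222/(256 + 48253) = 40222/48509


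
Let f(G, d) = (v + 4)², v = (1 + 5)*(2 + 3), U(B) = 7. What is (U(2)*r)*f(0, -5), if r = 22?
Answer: 178024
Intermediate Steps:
v = 30 (v = 6*5 = 30)
f(G, d) = 1156 (f(G, d) = (30 + 4)² = 34² = 1156)
(U(2)*r)*f(0, -5) = (7*22)*1156 = 154*1156 = 178024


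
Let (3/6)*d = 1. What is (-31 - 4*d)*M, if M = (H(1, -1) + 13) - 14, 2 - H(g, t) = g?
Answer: 0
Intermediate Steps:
d = 2 (d = 2*1 = 2)
H(g, t) = 2 - g
M = 0 (M = ((2 - 1*1) + 13) - 14 = ((2 - 1) + 13) - 14 = (1 + 13) - 14 = 14 - 14 = 0)
(-31 - 4*d)*M = (-31 - 4*2)*0 = (-31 - 8)*0 = -39*0 = 0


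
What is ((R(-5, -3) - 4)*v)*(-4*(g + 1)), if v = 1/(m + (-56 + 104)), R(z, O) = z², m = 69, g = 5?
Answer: -56/13 ≈ -4.3077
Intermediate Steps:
v = 1/117 (v = 1/(69 + (-56 + 104)) = 1/(69 + 48) = 1/117 ≈ 0.0085470)
((R(-5, -3) - 4)*v)*(-4*(g + 1)) = (((-5)² - 4)*(1/117))*(-4*(5 + 1)) = ((25 - 4)*(1/117))*(-4*6) = (21*(1/117))*(-24) = (7/39)*(-24) = -56/13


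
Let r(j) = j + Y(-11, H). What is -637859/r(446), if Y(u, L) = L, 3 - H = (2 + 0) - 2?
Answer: -637859/449 ≈ -1420.6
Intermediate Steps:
H = 3 (H = 3 - ((2 + 0) - 2) = 3 - (2 - 2) = 3 - 1*0 = 3 + 0 = 3)
r(j) = 3 + j (r(j) = j + 3 = 3 + j)
-637859/r(446) = -637859/(3 + 446) = -637859/449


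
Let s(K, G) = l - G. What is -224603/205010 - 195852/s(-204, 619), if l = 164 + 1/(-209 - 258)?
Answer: 9351540427891/21780877430 ≈ 429.35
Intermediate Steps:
l = 76587/467 (l = 164 + 1/(-467) = 164 - 1/467 = 76587/467 ≈ 164.00)
s(K, G) = 76587/467 - G
-224603/205010 - 195852/s(-204, 619) = -224603/205010 - 195852/(76587/467 - 1*619) = -224603*1/205010 - 195852/(76587/467 - 619) = -224603/205010 - 195852/(-212486/467) = -224603/205010 - 195852*(-467/212486) = -224603/205010 + 45731442/106243 = 9351540427891/21780877430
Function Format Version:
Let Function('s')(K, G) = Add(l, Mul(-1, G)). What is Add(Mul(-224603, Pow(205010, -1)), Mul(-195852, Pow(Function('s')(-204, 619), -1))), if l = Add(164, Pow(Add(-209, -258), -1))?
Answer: Rational(9351540427891, 21780877430) ≈ 429.35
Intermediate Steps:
l = Rational(76587, 467) (l = Add(164, Pow(-467, -1)) = Add(164, Rational(-1, 467)) = Rational(76587, 467) ≈ 164.00)
Function('s')(K, G) = Add(Rational(76587, 467), Mul(-1, G))
Add(Mul(-224603, Pow(205010, -1)), Mul(-195852, Pow(Function('s')(-204, 619), -1))) = Add(Mul(-224603, Pow(205010, -1)), Mul(-195852, Pow(Add(Rational(76587, 467), Mul(-1, 619)), -1))) = Add(Mul(-224603, Rational(1, 205010)), Mul(-195852, Pow(Add(Rational(76587, 467), -619), -1))) = Add(Rational(-224603, 205010), Mul(-195852, Pow(Rational(-212486, 467), -1))) = Add(Rational(-224603, 205010), Mul(-195852, Rational(-467, 212486))) = Add(Rational(-224603, 205010), Rational(45731442, 106243)) = Rational(9351540427891, 21780877430)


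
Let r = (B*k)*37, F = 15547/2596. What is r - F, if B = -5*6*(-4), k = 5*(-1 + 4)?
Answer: 172878053/2596 ≈ 66594.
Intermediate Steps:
k = 15 (k = 5*3 = 15)
F = 15547/2596 (F = 15547*(1/2596) = 15547/2596 ≈ 5.9888)
B = 120 (B = -30*(-4) = 120)
r = 66600 (r = (120*15)*37 = 1800*37 = 66600)
r - F = 66600 - 1*15547/2596 = 66600 - 15547/2596 = 172878053/2596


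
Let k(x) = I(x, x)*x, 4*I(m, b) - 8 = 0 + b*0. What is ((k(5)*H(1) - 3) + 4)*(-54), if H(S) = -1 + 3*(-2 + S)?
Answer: 2106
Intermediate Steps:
I(m, b) = 2 (I(m, b) = 2 + (0 + b*0)/4 = 2 + (0 + 0)/4 = 2 + (¼)*0 = 2 + 0 = 2)
k(x) = 2*x
H(S) = -7 + 3*S (H(S) = -1 + (-6 + 3*S) = -7 + 3*S)
((k(5)*H(1) - 3) + 4)*(-54) = (((2*5)*(-7 + 3*1) - 3) + 4)*(-54) = ((10*(-7 + 3) - 3) + 4)*(-54) = ((10*(-4) - 3) + 4)*(-54) = ((-40 - 3) + 4)*(-54) = (-43 + 4)*(-54) = -39*(-54) = 2106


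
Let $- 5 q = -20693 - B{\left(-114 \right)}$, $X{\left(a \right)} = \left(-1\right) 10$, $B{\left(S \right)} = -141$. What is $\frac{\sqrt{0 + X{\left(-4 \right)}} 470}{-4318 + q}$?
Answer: $- \frac{1175 i \sqrt{10}}{519} \approx - 7.1593 i$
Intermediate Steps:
$X{\left(a \right)} = -10$
$q = \frac{20552}{5}$ ($q = - \frac{-20693 - -141}{5} = - \frac{-20693 + 141}{5} = \left(- \frac{1}{5}\right) \left(-20552\right) = \frac{20552}{5} \approx 4110.4$)
$\frac{\sqrt{0 + X{\left(-4 \right)}} 470}{-4318 + q} = \frac{\sqrt{0 - 10} \cdot 470}{-4318 + \frac{20552}{5}} = \frac{\sqrt{-10} \cdot 470}{- \frac{1038}{5}} = i \sqrt{10} \cdot 470 \left(- \frac{5}{1038}\right) = 470 i \sqrt{10} \left(- \frac{5}{1038}\right) = - \frac{1175 i \sqrt{10}}{519}$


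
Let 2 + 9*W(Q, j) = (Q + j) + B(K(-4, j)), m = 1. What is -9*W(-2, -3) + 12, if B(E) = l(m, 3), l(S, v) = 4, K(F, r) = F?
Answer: 15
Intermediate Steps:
B(E) = 4
W(Q, j) = 2/9 + Q/9 + j/9 (W(Q, j) = -2/9 + ((Q + j) + 4)/9 = -2/9 + (4 + Q + j)/9 = -2/9 + (4/9 + Q/9 + j/9) = 2/9 + Q/9 + j/9)
-9*W(-2, -3) + 12 = -9*(2/9 + (1/9)*(-2) + (1/9)*(-3)) + 12 = -9*(2/9 - 2/9 - 1/3) + 12 = -9*(-1/3) + 12 = 3 + 12 = 15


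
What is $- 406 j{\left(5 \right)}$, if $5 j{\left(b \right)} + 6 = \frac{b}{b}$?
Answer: $406$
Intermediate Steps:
$j{\left(b \right)} = -1$ ($j{\left(b \right)} = - \frac{6}{5} + \frac{b \frac{1}{b}}{5} = - \frac{6}{5} + \frac{1}{5} \cdot 1 = - \frac{6}{5} + \frac{1}{5} = -1$)
$- 406 j{\left(5 \right)} = \left(-406\right) \left(-1\right) = 406$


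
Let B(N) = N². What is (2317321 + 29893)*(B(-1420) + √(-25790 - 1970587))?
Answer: 4732922309600 + 2347214*I*√1996377 ≈ 4.7329e+12 + 3.3165e+9*I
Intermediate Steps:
(2317321 + 29893)*(B(-1420) + √(-25790 - 1970587)) = (2317321 + 29893)*((-1420)² + √(-25790 - 1970587)) = 2347214*(2016400 + √(-1996377)) = 2347214*(2016400 + I*√1996377) = 4732922309600 + 2347214*I*√1996377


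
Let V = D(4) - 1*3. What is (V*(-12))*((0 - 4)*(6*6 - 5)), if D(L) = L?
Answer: 1488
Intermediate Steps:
V = 1 (V = 4 - 1*3 = 4 - 3 = 1)
(V*(-12))*((0 - 4)*(6*6 - 5)) = (1*(-12))*((0 - 4)*(6*6 - 5)) = -(-48)*(36 - 5) = -(-48)*31 = -12*(-124) = 1488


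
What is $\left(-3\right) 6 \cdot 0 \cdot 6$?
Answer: $0$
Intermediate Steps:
$\left(-3\right) 6 \cdot 0 \cdot 6 = \left(-18\right) 0 \cdot 6 = 0 \cdot 6 = 0$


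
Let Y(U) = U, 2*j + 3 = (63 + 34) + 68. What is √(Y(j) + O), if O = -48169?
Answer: 2*I*√12022 ≈ 219.29*I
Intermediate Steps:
j = 81 (j = -3/2 + ((63 + 34) + 68)/2 = -3/2 + (97 + 68)/2 = -3/2 + (½)*165 = -3/2 + 165/2 = 81)
√(Y(j) + O) = √(81 - 48169) = √(-48088) = 2*I*√12022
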